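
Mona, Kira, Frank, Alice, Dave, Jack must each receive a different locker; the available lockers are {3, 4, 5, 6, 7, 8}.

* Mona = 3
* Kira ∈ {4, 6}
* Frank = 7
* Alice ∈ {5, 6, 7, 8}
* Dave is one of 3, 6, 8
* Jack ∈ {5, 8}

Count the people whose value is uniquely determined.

3

Mona must be 3 (only option left). Strike 3 from Dave.
Frank has just one choice, so Frank = 7. Eliminate 7 elsewhere: Alice.
The 4 still-open variables together cover exactly {4, 5, 6, 8} — 4 values for 4 variables — and 4 appears only in Kira's list, so Kira = 4.
Determined: Mona=3, Kira=4, Frank=7. The other people each still have more than one consistent value. That makes 3.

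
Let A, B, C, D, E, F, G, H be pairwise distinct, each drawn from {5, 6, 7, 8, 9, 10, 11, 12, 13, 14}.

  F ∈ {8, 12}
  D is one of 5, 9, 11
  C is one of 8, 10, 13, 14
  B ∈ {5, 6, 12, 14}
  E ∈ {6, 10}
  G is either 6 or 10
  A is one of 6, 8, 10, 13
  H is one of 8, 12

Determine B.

5

The 2 variables E and G are confined to {6, 10}, which locks those values in; drop them from A, B, C.
F and H share exactly the 2 values {8, 12}; by pigeonhole those values go to them, so strike 8, 12 from A, B, C.
A has just one choice, so A = 13. So C can't be 13.
C must be 14 (only option left). So B can't be 14.
So B = 5.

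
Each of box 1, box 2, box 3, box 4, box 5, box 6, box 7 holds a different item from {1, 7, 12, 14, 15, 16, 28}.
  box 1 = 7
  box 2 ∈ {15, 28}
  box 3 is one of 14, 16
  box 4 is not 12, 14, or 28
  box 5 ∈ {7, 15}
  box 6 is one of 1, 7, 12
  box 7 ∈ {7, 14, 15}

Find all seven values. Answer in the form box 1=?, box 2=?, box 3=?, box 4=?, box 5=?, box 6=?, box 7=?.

box 1=7, box 2=28, box 3=16, box 4=1, box 5=15, box 6=12, box 7=14

box 1 must be 7 (only option left). So box 4, box 5, box 6, box 7 can't be 7.
box 5 has just one choice, so box 5 = 15. So box 2, box 4, box 7 can't be 15.
box 7 must be 14 (only option left). So box 3 can't be 14.
box 2 has just one choice, so box 2 = 28.
box 3's domain is down to {16}, so box 3 = 16. Remove 16 from box 4.
box 4 must be 1 (only option left). So box 6 can't be 1.
box 6's domain is down to {12}, so box 6 = 12.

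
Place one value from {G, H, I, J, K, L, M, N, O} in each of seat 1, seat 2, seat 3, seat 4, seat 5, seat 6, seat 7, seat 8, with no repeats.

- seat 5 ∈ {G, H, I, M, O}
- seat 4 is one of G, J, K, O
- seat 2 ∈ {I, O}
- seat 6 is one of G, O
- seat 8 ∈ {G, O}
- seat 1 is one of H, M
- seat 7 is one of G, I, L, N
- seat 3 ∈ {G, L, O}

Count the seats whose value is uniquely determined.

3

seat 6 and seat 8 share exactly the 2 values {G, O}; by pigeonhole those values go to them, so strike G, O from seat 2, seat 3, seat 4, seat 5, seat 7.
seat 2 must be I (only option left). So seat 5, seat 7 can't be I.
seat 3's domain is down to {L}, so seat 3 = L. Strike L from seat 7.
seat 7's domain is down to {N}, so seat 7 = N.
Determined: seat 2=I, seat 3=L, seat 7=N. The other seats each still have more than one consistent value. That makes 3.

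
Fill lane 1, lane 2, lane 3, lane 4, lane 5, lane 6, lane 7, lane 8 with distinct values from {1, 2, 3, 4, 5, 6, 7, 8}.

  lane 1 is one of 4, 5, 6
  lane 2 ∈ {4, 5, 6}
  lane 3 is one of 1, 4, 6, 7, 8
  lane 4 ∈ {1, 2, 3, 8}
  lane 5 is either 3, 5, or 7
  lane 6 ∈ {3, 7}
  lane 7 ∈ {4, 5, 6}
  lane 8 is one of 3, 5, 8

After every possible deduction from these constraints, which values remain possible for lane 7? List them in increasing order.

The 8 variables together cover exactly {1, 2, 3, 4, 5, 6, 7, 8} — 8 values for 8 variables — and 2 appears only in lane 4's list, so lane 4 = 2.
The 7 still-open variables draw from only 7 values {1, 3, 4, 5, 6, 7, 8}, so each is used; only lane 3 can be 1, hence lane 3 = 1.
Among the 6 still-open variables, 8 fits only lane 8 (and all 6 values in {3, 4, 5, 6, 7, 8} must be used), so lane 8 = 8.
The 3 variables lane 1, lane 2, lane 7 are confined to {4, 5, 6}, which locks those values in; drop them from lane 5.
No further eliminations apply; lane 7 can still be any of 4, 5, 6.

4, 5, 6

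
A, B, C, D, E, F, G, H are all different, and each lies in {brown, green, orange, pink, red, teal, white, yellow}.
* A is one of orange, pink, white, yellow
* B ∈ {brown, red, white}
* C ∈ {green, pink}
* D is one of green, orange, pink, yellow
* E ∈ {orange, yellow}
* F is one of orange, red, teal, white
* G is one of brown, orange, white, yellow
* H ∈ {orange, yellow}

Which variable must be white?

A

The 8 variables together cover exactly {brown, green, orange, pink, red, teal, white, yellow} — 8 values for 8 variables — and teal appears only in F's list, so F = teal.
The 7 still-open variables together cover exactly {brown, green, orange, pink, red, white, yellow} — 7 values for 7 variables — and red appears only in B's list, so B = red.
The 6 still-open variables together cover exactly {brown, green, orange, pink, white, yellow} — 6 values for 6 variables — and brown appears only in G's list, so G = brown.
The 5 still-open variables together cover exactly {green, orange, pink, white, yellow} — 5 values for 5 variables — and white appears only in A's list, so A = white.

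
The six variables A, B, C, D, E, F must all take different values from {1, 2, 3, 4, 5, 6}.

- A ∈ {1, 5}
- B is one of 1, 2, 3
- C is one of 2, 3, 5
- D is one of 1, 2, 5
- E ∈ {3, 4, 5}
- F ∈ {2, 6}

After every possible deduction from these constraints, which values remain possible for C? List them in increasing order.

2, 3, 5

Among the 6 variables, 4 fits only E (and all 6 values in {1, 2, 3, 4, 5, 6} must be used), so E = 4.
The 5 still-open variables draw from only 5 values {1, 2, 3, 5, 6}, so each is used; only F can be 6, hence F = 6.
No further eliminations apply; C can still be any of 2, 3, 5.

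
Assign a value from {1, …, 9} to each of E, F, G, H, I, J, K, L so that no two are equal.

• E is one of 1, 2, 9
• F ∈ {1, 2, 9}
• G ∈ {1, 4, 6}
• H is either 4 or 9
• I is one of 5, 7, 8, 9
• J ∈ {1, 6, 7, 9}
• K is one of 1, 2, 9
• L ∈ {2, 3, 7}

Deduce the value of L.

E, F, K share exactly the 3 values {1, 2, 9}; by pigeonhole those values go to them, so strike 1, 2, 9 from G, H, I, J, L.
H has just one choice, so H = 4. Strike 4 from G.
G has just one choice, so G = 6. Eliminate 6 elsewhere: J.
J has just one choice, so J = 7. Strike 7 from I, L.
So L = 3.

3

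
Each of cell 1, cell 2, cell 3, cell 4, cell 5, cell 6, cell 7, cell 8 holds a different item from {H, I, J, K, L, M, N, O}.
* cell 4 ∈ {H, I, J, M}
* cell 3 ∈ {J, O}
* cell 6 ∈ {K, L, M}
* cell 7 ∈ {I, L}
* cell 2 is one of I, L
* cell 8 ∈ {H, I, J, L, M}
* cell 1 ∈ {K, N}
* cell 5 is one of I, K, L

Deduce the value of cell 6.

M

The 8 variables together cover exactly {H, I, J, K, L, M, N, O} — 8 values for 8 variables — and N appears only in cell 1's list, so cell 1 = N.
Among the 7 still-open variables, O fits only cell 3 (and all 7 values in {H, I, J, K, L, M, O} must be used), so cell 3 = O.
The 2 variables cell 2 and cell 7 are confined to {I, L}, which locks those values in; drop them from cell 4, cell 5, cell 6, cell 8.
cell 5 must be K (only option left). Eliminate K elsewhere: cell 6.
So cell 6 = M.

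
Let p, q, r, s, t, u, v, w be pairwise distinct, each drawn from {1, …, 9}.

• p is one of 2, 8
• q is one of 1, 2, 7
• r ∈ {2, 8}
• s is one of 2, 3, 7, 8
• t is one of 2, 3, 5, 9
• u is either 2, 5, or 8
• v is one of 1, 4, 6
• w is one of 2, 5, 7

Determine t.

9

p and r between them cover only {2, 8} — a naked pair. Remove those values from q, s, t, u, w.
That leaves u = 5. Remove 5 from t, w.
w must be 7 (only option left). So q, s can't be 7.
q has just one choice, so q = 1. So v can't be 1.
s must be 3 (only option left). Remove 3 from t.
So t = 9.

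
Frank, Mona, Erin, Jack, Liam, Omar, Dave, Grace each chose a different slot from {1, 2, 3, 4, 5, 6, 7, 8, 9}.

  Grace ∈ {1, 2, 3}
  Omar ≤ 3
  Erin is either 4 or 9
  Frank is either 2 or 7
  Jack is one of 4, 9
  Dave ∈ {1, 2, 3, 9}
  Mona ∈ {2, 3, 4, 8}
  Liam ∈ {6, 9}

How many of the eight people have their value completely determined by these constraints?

The 8 variables together cover exactly {1, 2, 3, 4, 6, 7, 8, 9} — 8 values for 8 variables — and 6 appears only in Liam's list, so Liam = 6.
The 7 still-open variables together cover exactly {1, 2, 3, 4, 7, 8, 9} — 7 values for 7 variables — and 7 appears only in Frank's list, so Frank = 7.
Among the 6 still-open variables, 8 fits only Mona (and all 6 values in {1, 2, 3, 4, 8, 9} must be used), so Mona = 8.
Erin and Jack share exactly the 2 values {4, 9}; by pigeonhole those values go to them, so strike 4, 9 from Dave.
Determined: Frank=7, Mona=8, Liam=6. The other people each still have more than one consistent value. That makes 3.

3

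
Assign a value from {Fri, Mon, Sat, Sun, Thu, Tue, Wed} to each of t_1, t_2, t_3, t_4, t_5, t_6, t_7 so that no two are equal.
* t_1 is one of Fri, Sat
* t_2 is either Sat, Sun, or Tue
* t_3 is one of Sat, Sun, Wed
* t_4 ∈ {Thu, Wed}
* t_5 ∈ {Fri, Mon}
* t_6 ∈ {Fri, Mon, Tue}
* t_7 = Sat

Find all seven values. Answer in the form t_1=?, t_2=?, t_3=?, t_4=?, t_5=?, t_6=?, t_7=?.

t_7 has just one choice, so t_7 = Sat. Eliminate Sat elsewhere: t_1, t_2, t_3.
t_1 must be Fri (only option left). Eliminate Fri elsewhere: t_5, t_6.
t_5's domain is down to {Mon}, so t_5 = Mon. Strike Mon from t_6.
That leaves t_6 = Tue. Strike Tue from t_2.
t_2 has just one choice, so t_2 = Sun. Eliminate Sun elsewhere: t_3.
t_3's domain is down to {Wed}, so t_3 = Wed. Strike Wed from t_4.
t_4 has just one choice, so t_4 = Thu.

t_1=Fri, t_2=Sun, t_3=Wed, t_4=Thu, t_5=Mon, t_6=Tue, t_7=Sat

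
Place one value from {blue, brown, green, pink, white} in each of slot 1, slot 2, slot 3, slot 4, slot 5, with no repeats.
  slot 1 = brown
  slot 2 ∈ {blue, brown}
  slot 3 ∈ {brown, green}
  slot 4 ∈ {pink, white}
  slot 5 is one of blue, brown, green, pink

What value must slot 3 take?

slot 1 must be brown (only option left). Remove brown from slot 2, slot 3, slot 5.
So slot 3 = green.

green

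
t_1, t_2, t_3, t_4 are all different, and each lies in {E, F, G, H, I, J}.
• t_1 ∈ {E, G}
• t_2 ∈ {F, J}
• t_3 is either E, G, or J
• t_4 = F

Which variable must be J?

t_4 has just one choice, so t_4 = F. So t_2 can't be F.
So J goes to t_2.

t_2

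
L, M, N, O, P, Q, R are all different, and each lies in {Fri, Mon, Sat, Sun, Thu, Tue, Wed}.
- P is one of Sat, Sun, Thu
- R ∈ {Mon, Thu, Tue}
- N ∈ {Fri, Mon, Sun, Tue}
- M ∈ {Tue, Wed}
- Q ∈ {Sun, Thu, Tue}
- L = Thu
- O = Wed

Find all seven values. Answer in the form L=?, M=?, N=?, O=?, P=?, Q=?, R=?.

L has just one choice, so L = Thu. Eliminate Thu elsewhere: P, Q, R.
O's domain is down to {Wed}, so O = Wed. Eliminate Wed elsewhere: M.
M has just one choice, so M = Tue. Remove Tue from N, Q, R.
Q has just one choice, so Q = Sun. So N, P can't be Sun.
R has just one choice, so R = Mon. Eliminate Mon elsewhere: N.
N's domain is down to {Fri}, so N = Fri.
That leaves P = Sat.

L=Thu, M=Tue, N=Fri, O=Wed, P=Sat, Q=Sun, R=Mon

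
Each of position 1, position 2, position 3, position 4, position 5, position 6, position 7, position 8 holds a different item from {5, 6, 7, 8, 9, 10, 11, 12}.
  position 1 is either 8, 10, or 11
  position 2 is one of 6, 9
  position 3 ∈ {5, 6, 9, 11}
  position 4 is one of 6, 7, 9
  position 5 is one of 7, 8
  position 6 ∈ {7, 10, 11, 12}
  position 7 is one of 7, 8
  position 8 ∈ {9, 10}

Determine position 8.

The 8 variables together cover exactly {5, 6, 7, 8, 9, 10, 11, 12} — 8 values for 8 variables — and 5 appears only in position 3's list, so position 3 = 5.
The 7 still-open variables draw from only 7 values {6, 7, 8, 9, 10, 11, 12}, so each is used; only position 6 can be 12, hence position 6 = 12.
The 6 still-open variables together cover exactly {6, 7, 8, 9, 10, 11} — 6 values for 6 variables — and 11 appears only in position 1's list, so position 1 = 11.
The 5 still-open variables draw from only 5 values {6, 7, 8, 9, 10}, so each is used; only position 8 can be 10, hence position 8 = 10.

10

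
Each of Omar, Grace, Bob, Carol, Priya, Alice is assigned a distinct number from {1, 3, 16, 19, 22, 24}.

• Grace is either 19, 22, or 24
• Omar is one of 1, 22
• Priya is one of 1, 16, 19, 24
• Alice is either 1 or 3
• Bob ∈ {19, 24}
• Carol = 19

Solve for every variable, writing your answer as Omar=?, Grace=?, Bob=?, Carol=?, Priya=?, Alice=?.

Omar=1, Grace=22, Bob=24, Carol=19, Priya=16, Alice=3

Carol's domain is down to {19}, so Carol = 19. So Grace, Bob, Priya can't be 19.
That leaves Bob = 24. Strike 24 from Grace, Priya.
That leaves Grace = 22. Strike 22 from Omar.
Omar must be 1 (only option left). Eliminate 1 elsewhere: Priya, Alice.
Priya has just one choice, so Priya = 16.
That leaves Alice = 3.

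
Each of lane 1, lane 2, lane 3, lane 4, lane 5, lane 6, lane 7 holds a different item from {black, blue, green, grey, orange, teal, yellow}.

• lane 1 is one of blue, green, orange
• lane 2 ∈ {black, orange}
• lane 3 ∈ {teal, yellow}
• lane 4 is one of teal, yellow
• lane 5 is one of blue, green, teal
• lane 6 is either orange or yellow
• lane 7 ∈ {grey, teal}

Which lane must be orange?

lane 6

Among the 7 variables, black fits only lane 2 (and all 7 values in {black, blue, green, grey, orange, teal, yellow} must be used), so lane 2 = black.
Among the 6 still-open variables, grey fits only lane 7 (and all 6 values in {blue, green, grey, orange, teal, yellow} must be used), so lane 7 = grey.
lane 3 and lane 4 between them cover only {teal, yellow} — a naked pair. Remove those values from lane 5, lane 6.
So orange goes to lane 6.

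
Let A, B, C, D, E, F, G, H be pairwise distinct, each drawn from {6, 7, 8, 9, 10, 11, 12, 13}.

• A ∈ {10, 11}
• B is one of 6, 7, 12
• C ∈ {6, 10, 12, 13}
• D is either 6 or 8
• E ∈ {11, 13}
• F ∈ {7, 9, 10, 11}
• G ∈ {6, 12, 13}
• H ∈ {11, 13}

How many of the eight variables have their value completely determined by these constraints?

Among the 8 variables, 8 fits only D (and all 8 values in {6, 7, 8, 9, 10, 11, 12, 13} must be used), so D = 8.
The 7 still-open variables together cover exactly {6, 7, 9, 10, 11, 12, 13} — 7 values for 7 variables — and 9 appears only in F's list, so F = 9.
Among the 6 still-open variables, 7 fits only B (and all 6 values in {6, 7, 10, 11, 12, 13} must be used), so B = 7.
The 2 variables E and H are confined to {11, 13}, which locks those values in; drop them from A, C, G.
A's domain is down to {10}, so A = 10. So C can't be 10.
Determined: A=10, B=7, D=8, F=9. The other variables each still have more than one consistent value. That makes 4.

4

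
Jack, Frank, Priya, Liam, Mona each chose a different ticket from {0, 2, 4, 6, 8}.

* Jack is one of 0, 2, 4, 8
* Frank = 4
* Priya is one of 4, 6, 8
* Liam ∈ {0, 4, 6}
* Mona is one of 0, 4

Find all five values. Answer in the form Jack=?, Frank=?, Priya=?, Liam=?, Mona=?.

Jack=2, Frank=4, Priya=8, Liam=6, Mona=0

Frank must be 4 (only option left). Remove 4 from Jack, Priya, Liam, Mona.
Mona has just one choice, so Mona = 0. Strike 0 from Jack, Liam.
Liam must be 6 (only option left). Eliminate 6 elsewhere: Priya.
Priya has just one choice, so Priya = 8. Strike 8 from Jack.
Jack must be 2 (only option left).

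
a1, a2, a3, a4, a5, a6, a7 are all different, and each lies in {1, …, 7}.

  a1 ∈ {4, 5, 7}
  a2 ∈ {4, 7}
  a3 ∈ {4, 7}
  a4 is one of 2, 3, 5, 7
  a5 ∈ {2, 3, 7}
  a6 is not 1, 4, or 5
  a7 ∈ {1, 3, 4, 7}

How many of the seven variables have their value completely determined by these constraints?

3

Among the 7 variables, 1 fits only a7 (and all 7 values in {1, 2, 3, 4, 5, 6, 7} must be used), so a7 = 1.
Among the 6 still-open variables, 6 fits only a6 (and all 6 values in {2, 3, 4, 5, 6, 7} must be used), so a6 = 6.
a2 and a3 between them cover only {4, 7} — a naked pair. Remove those values from a1, a4, a5.
That leaves a1 = 5. Remove 5 from a4.
Determined: a1=5, a6=6, a7=1. The other variables each still have more than one consistent value. That makes 3.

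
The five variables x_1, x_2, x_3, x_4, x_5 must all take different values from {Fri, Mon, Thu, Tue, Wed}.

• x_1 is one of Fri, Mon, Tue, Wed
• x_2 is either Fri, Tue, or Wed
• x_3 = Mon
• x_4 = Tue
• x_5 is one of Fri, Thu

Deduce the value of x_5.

Thu

x_3's domain is down to {Mon}, so x_3 = Mon. Strike Mon from x_1.
x_4 must be Tue (only option left). So x_1, x_2 can't be Tue.
The 3 still-open variables draw from only 3 values {Fri, Thu, Wed}, so each is used; only x_5 can be Thu, hence x_5 = Thu.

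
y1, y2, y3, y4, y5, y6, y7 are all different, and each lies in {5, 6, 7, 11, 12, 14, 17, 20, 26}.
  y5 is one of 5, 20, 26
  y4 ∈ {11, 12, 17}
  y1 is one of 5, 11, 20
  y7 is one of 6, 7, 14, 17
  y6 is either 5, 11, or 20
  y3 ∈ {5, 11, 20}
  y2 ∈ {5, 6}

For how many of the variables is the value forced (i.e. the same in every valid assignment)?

y1, y3, y6 share exactly the 3 values {5, 11, 20}; by pigeonhole those values go to them, so strike 5, 11, 20 from y2, y4, y5.
y2 has just one choice, so y2 = 6. Remove 6 from y7.
y5 must be 26 (only option left).
Determined: y2=6, y5=26. The other variables each still have more than one consistent value. That makes 2.

2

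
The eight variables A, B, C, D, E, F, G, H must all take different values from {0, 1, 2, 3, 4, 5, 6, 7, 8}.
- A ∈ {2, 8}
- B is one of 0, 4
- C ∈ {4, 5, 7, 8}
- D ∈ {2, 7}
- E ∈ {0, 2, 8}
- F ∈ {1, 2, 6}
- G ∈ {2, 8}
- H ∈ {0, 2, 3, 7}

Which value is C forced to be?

A and G between them cover only {2, 8} — a naked pair. Remove those values from C, D, E, F, H.
D must be 7 (only option left). Strike 7 from C, H.
E has just one choice, so E = 0. Remove 0 from B, H.
H has just one choice, so H = 3.
B has just one choice, so B = 4. Strike 4 from C.
So C = 5.

5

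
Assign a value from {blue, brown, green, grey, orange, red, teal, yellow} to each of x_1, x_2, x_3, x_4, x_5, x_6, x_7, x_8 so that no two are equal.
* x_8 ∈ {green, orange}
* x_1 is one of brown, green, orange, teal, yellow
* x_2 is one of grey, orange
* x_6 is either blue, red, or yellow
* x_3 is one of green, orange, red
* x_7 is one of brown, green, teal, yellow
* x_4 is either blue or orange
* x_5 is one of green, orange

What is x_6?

yellow

The 8 variables draw from only 8 values {blue, brown, green, grey, orange, red, teal, yellow}, so each is used; only x_2 can be grey, hence x_2 = grey.
The 2 variables x_5 and x_8 are confined to {green, orange}, which locks those values in; drop them from x_1, x_3, x_4, x_7.
x_3 must be red (only option left). Eliminate red elsewhere: x_6.
x_4 must be blue (only option left). Remove blue from x_6.
So x_6 = yellow.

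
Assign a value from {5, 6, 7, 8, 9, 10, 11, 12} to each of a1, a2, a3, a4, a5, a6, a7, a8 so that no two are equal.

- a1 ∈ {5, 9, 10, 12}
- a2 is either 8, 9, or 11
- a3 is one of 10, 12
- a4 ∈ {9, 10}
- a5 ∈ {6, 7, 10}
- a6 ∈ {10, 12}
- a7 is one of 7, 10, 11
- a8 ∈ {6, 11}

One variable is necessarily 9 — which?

The 8 variables together cover exactly {5, 6, 7, 8, 9, 10, 11, 12} — 8 values for 8 variables — and 5 appears only in a1's list, so a1 = 5.
The 7 still-open variables draw from only 7 values {6, 7, 8, 9, 10, 11, 12}, so each is used; only a2 can be 8, hence a2 = 8.
Among the 6 still-open variables, 9 fits only a4 (and all 6 values in {6, 7, 9, 10, 11, 12} must be used), so a4 = 9.

a4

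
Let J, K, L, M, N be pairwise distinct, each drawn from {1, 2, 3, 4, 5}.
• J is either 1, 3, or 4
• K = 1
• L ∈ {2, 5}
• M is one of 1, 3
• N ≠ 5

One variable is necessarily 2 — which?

N

K must be 1 (only option left). Strike 1 from J, M, N.
M's domain is down to {3}, so M = 3. So J, N can't be 3.
That leaves J = 4. Strike 4 from N.
So 2 goes to N.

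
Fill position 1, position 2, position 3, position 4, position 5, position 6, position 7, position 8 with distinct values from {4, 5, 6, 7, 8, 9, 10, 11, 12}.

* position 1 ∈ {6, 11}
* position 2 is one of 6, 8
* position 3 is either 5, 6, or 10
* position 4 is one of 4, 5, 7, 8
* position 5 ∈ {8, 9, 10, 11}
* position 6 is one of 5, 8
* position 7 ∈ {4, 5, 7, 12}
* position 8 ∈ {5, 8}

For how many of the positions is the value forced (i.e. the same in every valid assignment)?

position 6 and position 8 share exactly the 2 values {5, 8}; by pigeonhole those values go to them, so strike 5, 8 from position 2, position 3, position 4, position 5, position 7.
That leaves position 2 = 6. Eliminate 6 elsewhere: position 1, position 3.
position 3 must be 10 (only option left). Eliminate 10 elsewhere: position 5.
position 1 must be 11 (only option left). So position 5 can't be 11.
position 5 must be 9 (only option left).
Determined: position 1=11, position 2=6, position 3=10, position 5=9. The other positions each still have more than one consistent value. That makes 4.

4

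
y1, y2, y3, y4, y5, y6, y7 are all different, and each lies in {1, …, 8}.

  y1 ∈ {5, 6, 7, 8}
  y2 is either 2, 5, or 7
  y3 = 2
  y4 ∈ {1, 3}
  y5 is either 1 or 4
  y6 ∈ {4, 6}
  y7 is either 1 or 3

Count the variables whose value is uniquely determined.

3

y3 must be 2 (only option left). So y2 can't be 2.
y4 and y7 between them cover only {1, 3} — a naked pair. Remove those values from y5.
y5 has just one choice, so y5 = 4. So y6 can't be 4.
y6 has just one choice, so y6 = 6. So y1 can't be 6.
Determined: y3=2, y5=4, y6=6. The other variables each still have more than one consistent value. That makes 3.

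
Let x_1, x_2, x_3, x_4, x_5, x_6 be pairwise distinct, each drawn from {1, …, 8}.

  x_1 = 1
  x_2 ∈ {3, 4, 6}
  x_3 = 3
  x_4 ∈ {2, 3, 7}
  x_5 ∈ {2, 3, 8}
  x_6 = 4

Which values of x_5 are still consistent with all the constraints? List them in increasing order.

x_1's domain is down to {1}, so x_1 = 1.
That leaves x_3 = 3. Remove 3 from x_2, x_4, x_5.
x_6 has just one choice, so x_6 = 4. Strike 4 from x_2.
x_2 must be 6 (only option left).
No further eliminations apply; x_5 can still be any of 2, 8.

2, 8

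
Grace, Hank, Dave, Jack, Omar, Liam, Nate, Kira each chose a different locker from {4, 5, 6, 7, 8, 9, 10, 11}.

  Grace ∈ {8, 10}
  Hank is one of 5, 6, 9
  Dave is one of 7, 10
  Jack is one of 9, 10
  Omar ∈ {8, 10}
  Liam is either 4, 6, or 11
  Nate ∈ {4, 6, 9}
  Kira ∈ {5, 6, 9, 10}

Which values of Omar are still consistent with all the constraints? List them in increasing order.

8, 10

Among the 8 variables, 7 fits only Dave (and all 8 values in {4, 5, 6, 7, 8, 9, 10, 11} must be used), so Dave = 7.
Among the 7 still-open variables, 11 fits only Liam (and all 7 values in {4, 5, 6, 8, 9, 10, 11} must be used), so Liam = 11.
Among the 6 still-open variables, 4 fits only Nate (and all 6 values in {4, 5, 6, 8, 9, 10} must be used), so Nate = 4.
Grace and Omar share exactly the 2 values {8, 10}; by pigeonhole those values go to them, so strike 8, 10 from Jack, Kira.
Jack's domain is down to {9}, so Jack = 9. Eliminate 9 elsewhere: Hank, Kira.
No further eliminations apply; Omar can still be any of 8, 10.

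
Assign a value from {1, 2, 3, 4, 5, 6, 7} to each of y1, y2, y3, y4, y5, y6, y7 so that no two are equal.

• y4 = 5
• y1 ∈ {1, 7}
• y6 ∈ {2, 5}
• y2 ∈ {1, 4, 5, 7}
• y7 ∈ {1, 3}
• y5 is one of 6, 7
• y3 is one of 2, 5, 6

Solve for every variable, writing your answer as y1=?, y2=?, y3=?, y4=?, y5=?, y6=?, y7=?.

y4 must be 5 (only option left). So y2, y3, y6 can't be 5.
y6 must be 2 (only option left). Strike 2 from y3.
y3's domain is down to {6}, so y3 = 6. So y5 can't be 6.
y5's domain is down to {7}, so y5 = 7. Eliminate 7 elsewhere: y1, y2.
That leaves y1 = 1. Remove 1 from y2, y7.
y2 must be 4 (only option left).
y7 has just one choice, so y7 = 3.

y1=1, y2=4, y3=6, y4=5, y5=7, y6=2, y7=3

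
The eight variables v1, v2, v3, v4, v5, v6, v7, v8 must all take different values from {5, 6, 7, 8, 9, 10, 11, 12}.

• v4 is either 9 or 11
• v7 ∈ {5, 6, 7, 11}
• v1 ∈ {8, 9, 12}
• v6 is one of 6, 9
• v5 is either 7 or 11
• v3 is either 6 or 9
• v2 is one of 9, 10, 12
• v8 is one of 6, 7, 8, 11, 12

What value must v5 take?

The 8 variables together cover exactly {5, 6, 7, 8, 9, 10, 11, 12} — 8 values for 8 variables — and 5 appears only in v7's list, so v7 = 5.
The 7 still-open variables draw from only 7 values {6, 7, 8, 9, 10, 11, 12}, so each is used; only v2 can be 10, hence v2 = 10.
v3 and v6 share exactly the 2 values {6, 9}; by pigeonhole those values go to them, so strike 6, 9 from v1, v4, v8.
v4's domain is down to {11}, so v4 = 11. So v5, v8 can't be 11.
So v5 = 7.

7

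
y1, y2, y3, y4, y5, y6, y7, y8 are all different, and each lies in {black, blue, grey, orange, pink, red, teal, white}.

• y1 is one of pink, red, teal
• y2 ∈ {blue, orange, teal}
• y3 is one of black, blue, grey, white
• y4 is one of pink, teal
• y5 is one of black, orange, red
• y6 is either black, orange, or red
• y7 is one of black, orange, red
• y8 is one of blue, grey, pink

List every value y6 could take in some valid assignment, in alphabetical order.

Among the 8 variables, white fits only y3 (and all 8 values in {black, blue, grey, orange, pink, red, teal, white} must be used), so y3 = white.
Among the 7 still-open variables, grey fits only y8 (and all 7 values in {black, blue, grey, orange, pink, red, teal} must be used), so y8 = grey.
The 6 still-open variables together cover exactly {black, blue, orange, pink, red, teal} — 6 values for 6 variables — and blue appears only in y2's list, so y2 = blue.
The 3 variables y5, y6, y7 are confined to {black, orange, red}, which locks those values in; drop them from y1.
No further eliminations apply; y6 can still be any of black, orange, red.

black, orange, red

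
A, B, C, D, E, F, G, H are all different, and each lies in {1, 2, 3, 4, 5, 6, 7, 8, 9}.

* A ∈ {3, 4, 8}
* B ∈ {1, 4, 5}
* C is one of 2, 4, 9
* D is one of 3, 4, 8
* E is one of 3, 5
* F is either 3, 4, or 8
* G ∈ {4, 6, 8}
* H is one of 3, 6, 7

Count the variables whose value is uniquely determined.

The 3 variables A, D, F are confined to {3, 4, 8}, which locks those values in; drop them from B, C, E, G, H.
That leaves E = 5. So B can't be 5.
G has just one choice, so G = 6. Eliminate 6 elsewhere: H.
H's domain is down to {7}, so H = 7.
B's domain is down to {1}, so B = 1.
Determined: B=1, E=5, G=6, H=7. The other variables each still have more than one consistent value. That makes 4.

4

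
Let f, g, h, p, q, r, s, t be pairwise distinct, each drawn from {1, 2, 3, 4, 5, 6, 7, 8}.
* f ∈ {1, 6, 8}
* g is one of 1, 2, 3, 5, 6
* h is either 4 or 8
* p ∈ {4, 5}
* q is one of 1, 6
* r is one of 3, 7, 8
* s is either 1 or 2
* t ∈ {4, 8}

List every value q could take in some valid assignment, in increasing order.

The 8 variables together cover exactly {1, 2, 3, 4, 5, 6, 7, 8} — 8 values for 8 variables — and 7 appears only in r's list, so r = 7.
Among the 7 still-open variables, 3 fits only g (and all 7 values in {1, 2, 3, 4, 5, 6, 8} must be used), so g = 3.
Among the 6 still-open variables, 2 fits only s (and all 6 values in {1, 2, 4, 5, 6, 8} must be used), so s = 2.
The 5 still-open variables together cover exactly {1, 4, 5, 6, 8} — 5 values for 5 variables — and 5 appears only in p's list, so p = 5.
h and t share exactly the 2 values {4, 8}; by pigeonhole those values go to them, so strike 4, 8 from f.
No further eliminations apply; q can still be any of 1, 6.

1, 6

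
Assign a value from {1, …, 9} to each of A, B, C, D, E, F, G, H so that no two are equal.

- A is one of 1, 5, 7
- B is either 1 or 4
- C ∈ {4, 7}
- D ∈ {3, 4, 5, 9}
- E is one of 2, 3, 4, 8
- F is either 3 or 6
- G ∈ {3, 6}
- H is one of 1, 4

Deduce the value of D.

9

The 2 variables B and H are confined to {1, 4}, which locks those values in; drop them from A, C, D, E.
That leaves C = 7. Remove 7 from A.
That leaves A = 5. Eliminate 5 elsewhere: D.
F and G between them cover only {3, 6} — a naked pair. Remove those values from D, E.
So D = 9.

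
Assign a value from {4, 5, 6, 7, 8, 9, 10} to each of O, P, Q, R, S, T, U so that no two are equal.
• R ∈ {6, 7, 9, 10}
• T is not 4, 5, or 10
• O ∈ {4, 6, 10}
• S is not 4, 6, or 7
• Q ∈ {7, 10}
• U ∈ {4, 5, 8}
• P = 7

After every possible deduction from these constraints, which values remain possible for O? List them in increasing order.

P has just one choice, so P = 7. So Q, R, T can't be 7.
Q's domain is down to {10}, so Q = 10. Strike 10 from O, R, S.
No further eliminations apply; O can still be any of 4, 6.

4, 6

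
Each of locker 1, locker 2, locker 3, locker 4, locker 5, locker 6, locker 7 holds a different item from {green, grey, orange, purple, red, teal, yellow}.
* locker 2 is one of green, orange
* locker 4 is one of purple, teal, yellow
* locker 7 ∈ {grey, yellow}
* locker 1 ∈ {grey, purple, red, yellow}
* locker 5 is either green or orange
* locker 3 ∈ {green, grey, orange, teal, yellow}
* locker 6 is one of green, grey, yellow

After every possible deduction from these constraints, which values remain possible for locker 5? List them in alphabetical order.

The 7 variables together cover exactly {green, grey, orange, purple, red, teal, yellow} — 7 values for 7 variables — and red appears only in locker 1's list, so locker 1 = red.
The 6 still-open variables together cover exactly {green, grey, orange, purple, teal, yellow} — 6 values for 6 variables — and purple appears only in locker 4's list, so locker 4 = purple.
The 5 still-open variables draw from only 5 values {green, grey, orange, teal, yellow}, so each is used; only locker 3 can be teal, hence locker 3 = teal.
The 2 variables locker 2 and locker 5 are confined to {green, orange}, which locks those values in; drop them from locker 6.
No further eliminations apply; locker 5 can still be any of green, orange.

green, orange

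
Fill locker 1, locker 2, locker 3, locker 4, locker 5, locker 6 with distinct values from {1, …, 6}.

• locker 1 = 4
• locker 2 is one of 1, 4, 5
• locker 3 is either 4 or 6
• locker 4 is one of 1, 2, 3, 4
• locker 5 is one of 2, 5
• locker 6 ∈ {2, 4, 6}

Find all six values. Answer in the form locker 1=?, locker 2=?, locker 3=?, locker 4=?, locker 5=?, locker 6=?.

locker 1 has just one choice, so locker 1 = 4. Strike 4 from locker 2, locker 3, locker 4, locker 6.
locker 3 must be 6 (only option left). So locker 6 can't be 6.
locker 6's domain is down to {2}, so locker 6 = 2. So locker 4, locker 5 can't be 2.
locker 5 has just one choice, so locker 5 = 5. Remove 5 from locker 2.
locker 2 must be 1 (only option left). Strike 1 from locker 4.
locker 4 has just one choice, so locker 4 = 3.

locker 1=4, locker 2=1, locker 3=6, locker 4=3, locker 5=5, locker 6=2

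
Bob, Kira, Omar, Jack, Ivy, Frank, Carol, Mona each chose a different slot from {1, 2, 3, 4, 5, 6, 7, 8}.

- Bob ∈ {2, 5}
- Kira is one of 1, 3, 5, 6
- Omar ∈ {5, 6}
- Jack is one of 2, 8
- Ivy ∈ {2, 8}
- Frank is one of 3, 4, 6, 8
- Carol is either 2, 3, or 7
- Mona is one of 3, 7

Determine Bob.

5

The 8 variables draw from only 8 values {1, 2, 3, 4, 5, 6, 7, 8}, so each is used; only Kira can be 1, hence Kira = 1.
The 7 still-open variables together cover exactly {2, 3, 4, 5, 6, 7, 8} — 7 values for 7 variables — and 4 appears only in Frank's list, so Frank = 4.
Among the 6 still-open variables, 6 fits only Omar (and all 6 values in {2, 3, 5, 6, 7, 8} must be used), so Omar = 6.
The 5 still-open variables draw from only 5 values {2, 3, 5, 7, 8}, so each is used; only Bob can be 5, hence Bob = 5.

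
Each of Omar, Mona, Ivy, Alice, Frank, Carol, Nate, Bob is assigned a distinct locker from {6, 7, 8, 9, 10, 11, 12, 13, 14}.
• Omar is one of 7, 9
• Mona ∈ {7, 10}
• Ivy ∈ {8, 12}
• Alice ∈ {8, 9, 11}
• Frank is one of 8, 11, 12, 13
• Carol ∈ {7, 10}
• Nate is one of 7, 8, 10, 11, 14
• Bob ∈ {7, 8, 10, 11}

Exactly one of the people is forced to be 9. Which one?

The 8 variables draw from only 8 values {7, 8, 9, 10, 11, 12, 13, 14}, so each is used; only Frank can be 13, hence Frank = 13.
Among the 7 still-open variables, 12 fits only Ivy (and all 7 values in {7, 8, 9, 10, 11, 12, 14} must be used), so Ivy = 12.
The 6 still-open variables together cover exactly {7, 8, 9, 10, 11, 14} — 6 values for 6 variables — and 14 appears only in Nate's list, so Nate = 14.
Mona and Carol between them cover only {7, 10} — a naked pair. Remove those values from Omar, Bob.
So 9 goes to Omar.

Omar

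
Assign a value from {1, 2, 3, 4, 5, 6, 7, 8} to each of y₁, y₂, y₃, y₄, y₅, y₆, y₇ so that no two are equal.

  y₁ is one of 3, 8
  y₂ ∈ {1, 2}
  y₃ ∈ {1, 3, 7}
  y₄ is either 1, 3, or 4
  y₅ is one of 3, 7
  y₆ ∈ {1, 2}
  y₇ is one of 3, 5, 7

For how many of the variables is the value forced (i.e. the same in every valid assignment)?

Among the 7 variables, 4 fits only y₄ (and all 7 values in {1, 2, 3, 4, 5, 7, 8} must be used), so y₄ = 4.
Among the 6 still-open variables, 5 fits only y₇ (and all 6 values in {1, 2, 3, 5, 7, 8} must be used), so y₇ = 5.
The 5 still-open variables together cover exactly {1, 2, 3, 7, 8} — 5 values for 5 variables — and 8 appears only in y₁'s list, so y₁ = 8.
y₂ and y₆ share exactly the 2 values {1, 2}; by pigeonhole those values go to them, so strike 1, 2 from y₃.
Determined: y₁=8, y₄=4, y₇=5. The other variables each still have more than one consistent value. That makes 3.

3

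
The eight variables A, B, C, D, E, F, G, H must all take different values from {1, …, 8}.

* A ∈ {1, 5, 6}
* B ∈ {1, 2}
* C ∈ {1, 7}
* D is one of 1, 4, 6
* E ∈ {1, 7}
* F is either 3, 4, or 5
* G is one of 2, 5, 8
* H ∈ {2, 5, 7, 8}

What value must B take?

The 8 variables draw from only 8 values {1, 2, 3, 4, 5, 6, 7, 8}, so each is used; only F can be 3, hence F = 3.
The 7 still-open variables draw from only 7 values {1, 2, 4, 5, 6, 7, 8}, so each is used; only D can be 4, hence D = 4.
Among the 6 still-open variables, 6 fits only A (and all 6 values in {1, 2, 5, 6, 7, 8} must be used), so A = 6.
C and E share exactly the 2 values {1, 7}; by pigeonhole those values go to them, so strike 1, 7 from B, H.
So B = 2.

2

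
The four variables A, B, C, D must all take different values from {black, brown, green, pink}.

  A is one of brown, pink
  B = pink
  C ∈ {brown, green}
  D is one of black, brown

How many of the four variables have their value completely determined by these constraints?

B's domain is down to {pink}, so B = pink. Strike pink from A.
That leaves A = brown. Remove brown from C, D.
That leaves C = green.
D must be black (only option left).
Every variable is fixed: A=brown, B=pink, C=green, D=black. That makes 4.

4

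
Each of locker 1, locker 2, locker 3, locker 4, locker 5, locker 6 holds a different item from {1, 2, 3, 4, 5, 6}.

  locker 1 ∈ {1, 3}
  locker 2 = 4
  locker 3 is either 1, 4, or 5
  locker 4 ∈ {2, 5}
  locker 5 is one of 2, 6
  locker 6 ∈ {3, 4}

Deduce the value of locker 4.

locker 2's domain is down to {4}, so locker 2 = 4. Strike 4 from locker 3, locker 6.
locker 6's domain is down to {3}, so locker 6 = 3. Strike 3 from locker 1.
locker 1's domain is down to {1}, so locker 1 = 1. So locker 3 can't be 1.
locker 3 must be 5 (only option left). Strike 5 from locker 4.
So locker 4 = 2.

2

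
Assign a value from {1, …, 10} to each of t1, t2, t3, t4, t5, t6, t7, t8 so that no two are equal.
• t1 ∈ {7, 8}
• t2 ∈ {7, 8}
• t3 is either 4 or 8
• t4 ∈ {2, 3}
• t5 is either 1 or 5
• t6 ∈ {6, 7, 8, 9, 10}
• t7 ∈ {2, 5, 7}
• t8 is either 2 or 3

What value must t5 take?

t1 and t2 between them cover only {7, 8} — a naked pair. Remove those values from t3, t6, t7.
t3's domain is down to {4}, so t3 = 4.
t4 and t8 between them cover only {2, 3} — a naked pair. Remove those values from t7.
That leaves t7 = 5. Eliminate 5 elsewhere: t5.
So t5 = 1.

1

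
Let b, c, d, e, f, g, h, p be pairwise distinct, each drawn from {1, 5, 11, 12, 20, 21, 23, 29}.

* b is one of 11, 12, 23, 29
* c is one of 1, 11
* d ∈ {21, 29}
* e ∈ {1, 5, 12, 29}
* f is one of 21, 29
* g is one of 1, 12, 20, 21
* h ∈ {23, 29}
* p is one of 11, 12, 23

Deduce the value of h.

23

The 8 variables together cover exactly {1, 5, 11, 12, 20, 21, 23, 29} — 8 values for 8 variables — and 5 appears only in e's list, so e = 5.
Among the 7 still-open variables, 20 fits only g (and all 7 values in {1, 11, 12, 20, 21, 23, 29} must be used), so g = 20.
The 6 still-open variables together cover exactly {1, 11, 12, 21, 23, 29} — 6 values for 6 variables — and 1 appears only in c's list, so c = 1.
d and f between them cover only {21, 29} — a naked pair. Remove those values from b, h.
So h = 23.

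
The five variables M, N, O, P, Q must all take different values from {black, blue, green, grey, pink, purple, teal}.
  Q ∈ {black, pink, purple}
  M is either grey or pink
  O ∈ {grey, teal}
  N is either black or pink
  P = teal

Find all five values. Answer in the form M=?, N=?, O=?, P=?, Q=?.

P must be teal (only option left). Remove teal from O.
O's domain is down to {grey}, so O = grey. Remove grey from M.
M has just one choice, so M = pink. Strike pink from N, Q.
N's domain is down to {black}, so N = black. So Q can't be black.
That leaves Q = purple.

M=pink, N=black, O=grey, P=teal, Q=purple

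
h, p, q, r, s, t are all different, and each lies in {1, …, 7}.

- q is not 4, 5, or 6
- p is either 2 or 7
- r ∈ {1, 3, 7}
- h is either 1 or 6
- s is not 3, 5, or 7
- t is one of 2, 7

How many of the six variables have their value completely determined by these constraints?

2

The 6 variables draw from only 6 values {1, 2, 3, 4, 6, 7}, so each is used; only s can be 4, hence s = 4.
Among the 5 still-open variables, 6 fits only h (and all 5 values in {1, 2, 3, 6, 7} must be used), so h = 6.
p and t between them cover only {2, 7} — a naked pair. Remove those values from q, r.
Determined: h=6, s=4. The other variables each still have more than one consistent value. That makes 2.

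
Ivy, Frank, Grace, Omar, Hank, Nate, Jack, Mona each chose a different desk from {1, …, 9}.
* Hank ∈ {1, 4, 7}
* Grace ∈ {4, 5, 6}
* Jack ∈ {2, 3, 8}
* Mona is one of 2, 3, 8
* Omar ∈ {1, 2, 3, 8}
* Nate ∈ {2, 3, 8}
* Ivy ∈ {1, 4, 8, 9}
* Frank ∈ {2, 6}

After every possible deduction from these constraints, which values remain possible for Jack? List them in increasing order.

The 3 variables Nate, Jack, Mona are confined to {2, 3, 8}, which locks those values in; drop them from Ivy, Frank, Omar.
Frank has just one choice, so Frank = 6. Remove 6 from Grace.
Omar's domain is down to {1}, so Omar = 1. Strike 1 from Ivy, Hank.
No further eliminations apply; Jack can still be any of 2, 3, 8.

2, 3, 8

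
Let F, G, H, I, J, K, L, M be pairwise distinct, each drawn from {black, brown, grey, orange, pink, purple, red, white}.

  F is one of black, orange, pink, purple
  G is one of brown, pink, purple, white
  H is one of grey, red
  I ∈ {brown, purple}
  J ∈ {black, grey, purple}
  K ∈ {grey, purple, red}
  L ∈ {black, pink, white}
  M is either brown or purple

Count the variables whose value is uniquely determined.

2

The 8 variables draw from only 8 values {black, brown, grey, orange, pink, purple, red, white}, so each is used; only F can be orange, hence F = orange.
I and M between them cover only {brown, purple} — a naked pair. Remove those values from G, J, K.
H and K share exactly the 2 values {grey, red}; by pigeonhole those values go to them, so strike grey, red from J.
J's domain is down to {black}, so J = black. Remove black from L.
Determined: F=orange, J=black. The other variables each still have more than one consistent value. That makes 2.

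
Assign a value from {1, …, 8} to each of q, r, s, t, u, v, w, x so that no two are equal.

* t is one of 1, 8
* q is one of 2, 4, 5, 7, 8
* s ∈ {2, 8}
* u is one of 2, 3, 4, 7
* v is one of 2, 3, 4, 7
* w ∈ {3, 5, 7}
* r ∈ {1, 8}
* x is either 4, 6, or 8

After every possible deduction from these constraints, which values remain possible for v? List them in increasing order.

Among the 8 variables, 6 fits only x (and all 8 values in {1, 2, 3, 4, 5, 6, 7, 8} must be used), so x = 6.
r and t share exactly the 2 values {1, 8}; by pigeonhole those values go to them, so strike 1, 8 from q, s.
That leaves s = 2. Remove 2 from q, u, v.
No further eliminations apply; v can still be any of 3, 4, 7.

3, 4, 7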